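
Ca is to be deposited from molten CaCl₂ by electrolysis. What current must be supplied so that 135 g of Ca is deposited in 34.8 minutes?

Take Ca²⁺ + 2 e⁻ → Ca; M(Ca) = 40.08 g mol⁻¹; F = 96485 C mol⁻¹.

n(Ca) = 135 / 40.08 = 3.368 mol.
n(e⁻) = 2 × 3.368 = 6.737 mol.
Q = n(e⁻)·F = 6.737 × 96485 = 650000 C.
I = Q/t = 650000 / 2088.0 s = 311 A.

311 A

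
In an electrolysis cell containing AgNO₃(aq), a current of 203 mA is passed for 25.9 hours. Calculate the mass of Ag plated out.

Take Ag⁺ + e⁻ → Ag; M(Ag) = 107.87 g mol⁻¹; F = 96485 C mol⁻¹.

Q = I·t = 0.2030 A × 93240 s = 18930 C.
n(e⁻) = Q/F = 18930 / 96485 = 0.1962 mol.
Ag⁺ + e⁻ → Ag, so n(Ag) = n(e⁻)/1 = 0.1962 mol.
m = n·M = 0.1962 × 107.87 = 21.2 g.

21.2 g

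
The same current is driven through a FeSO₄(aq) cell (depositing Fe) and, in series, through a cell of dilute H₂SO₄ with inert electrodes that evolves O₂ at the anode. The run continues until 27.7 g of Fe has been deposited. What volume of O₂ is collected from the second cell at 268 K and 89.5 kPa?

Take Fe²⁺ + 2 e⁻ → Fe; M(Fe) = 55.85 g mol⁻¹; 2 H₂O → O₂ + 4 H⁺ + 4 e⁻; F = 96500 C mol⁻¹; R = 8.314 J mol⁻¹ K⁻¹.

n(Fe) = 27.7 / 55.85 = 0.4960 mol, so n(e⁻) = 2 × 0.4960 = 0.9919 mol.
The cells are in series, so the same 0.9919 mol of electrons passes through the second cell.
2 H₂O → O₂ + 4 H⁺ + 4 e⁻ — 4 mol e⁻ per mol O₂, so n(O₂) = 0.9919/4 = 0.2480 mol.
V = nRT/P = (0.2480 × 8.314 × 268) / (89.5 × 10³) = 0.00617 m³ = 6.17 L.

6.17 L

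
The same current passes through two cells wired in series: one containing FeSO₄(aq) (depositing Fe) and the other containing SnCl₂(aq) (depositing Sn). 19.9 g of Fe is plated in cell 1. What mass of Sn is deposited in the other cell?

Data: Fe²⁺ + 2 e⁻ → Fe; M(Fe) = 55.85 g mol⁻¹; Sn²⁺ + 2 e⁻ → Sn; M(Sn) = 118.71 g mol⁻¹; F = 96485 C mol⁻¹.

n(Fe) = 19.9 / 55.85 = 0.3563 mol.
Since Fe²⁺ + 2 e⁻ → Fe, n(e⁻) passed = 2 × 0.3563 = 0.7126 mol.
Cells in series carry the same charge, so the same 0.7126 mol of electrons passes through cell 2.
Sn²⁺ + 2 e⁻ → Sn, so n(Sn) = 0.7126 / 2 = 0.3563 mol.
m(Sn) = 0.3563 × 118.71 = 42.3 g.

42.3 g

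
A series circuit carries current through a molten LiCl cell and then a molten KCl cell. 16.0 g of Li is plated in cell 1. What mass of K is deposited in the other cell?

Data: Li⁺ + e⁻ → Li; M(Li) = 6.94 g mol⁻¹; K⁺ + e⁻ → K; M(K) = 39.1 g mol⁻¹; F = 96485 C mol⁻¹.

n(Li) = 16.0 / 6.94 = 2.305 mol.
Since Li⁺ + e⁻ → Li, n(e⁻) passed = 1 × 2.305 = 2.305 mol.
Cells in series carry the same charge, so the same 2.305 mol of electrons passes through cell 2.
K⁺ + e⁻ → K, so n(K) = 2.305 / 1 = 2.305 mol.
m(K) = 2.305 × 39.1 = 90.1 g.

90.1 g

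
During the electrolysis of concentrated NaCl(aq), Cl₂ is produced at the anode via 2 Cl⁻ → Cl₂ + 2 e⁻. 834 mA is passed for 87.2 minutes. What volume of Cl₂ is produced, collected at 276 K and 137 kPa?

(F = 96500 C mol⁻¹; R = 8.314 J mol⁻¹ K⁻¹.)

0.379 L

Q = I·t = 0.8340 A × 5232.0 s = 4363 C.
n(e⁻) = Q/F = 4363 / 96500 = 0.04522 mol.
2 electrons are transferred per Cl₂ molecule, so n(Cl₂) = 0.04522 / 2 = 0.02261 mol.
V = nRT/P = (0.02261 × 8.314 × 276) / (137 × 10³ Pa) = 3.79 × 10⁻⁴ m³ = 0.379 L.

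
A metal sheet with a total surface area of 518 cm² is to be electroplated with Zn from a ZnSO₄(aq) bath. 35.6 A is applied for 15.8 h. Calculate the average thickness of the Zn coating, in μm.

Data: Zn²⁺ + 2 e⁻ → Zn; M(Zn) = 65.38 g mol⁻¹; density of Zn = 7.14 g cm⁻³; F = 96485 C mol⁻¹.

Q = I·t = 35.60 × 56880 = 2025000 C; n(e⁻) = 20.99 mol.
n(Zn) = n(e⁻)/2 = 10.49 mol, so m = 10.49 × 65.38 = 686.1 g.
Volume = m/ρ = 686.1 / 7.14 = 96.09 cm³.
Thickness = V/A = 96.09 / 518 = 0.185 cm = 1850 μm.

1850 μm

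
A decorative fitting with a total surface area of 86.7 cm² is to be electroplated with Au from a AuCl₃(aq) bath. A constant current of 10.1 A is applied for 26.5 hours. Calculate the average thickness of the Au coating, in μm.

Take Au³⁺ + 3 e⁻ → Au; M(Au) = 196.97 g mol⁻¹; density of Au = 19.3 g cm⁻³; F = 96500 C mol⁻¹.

3920 μm

Q = I·t = 10.10 × 95400 = 963500 C; n(e⁻) = 9.985 mol.
n(Au) = n(e⁻)/3 = 3.328 mol, so m = 3.328 × 196.97 = 655.6 g.
Volume = m/ρ = 655.6 / 19.3 = 33.97 cm³.
Thickness = V/A = 33.97 / 86.7 = 0.392 cm = 3920 μm.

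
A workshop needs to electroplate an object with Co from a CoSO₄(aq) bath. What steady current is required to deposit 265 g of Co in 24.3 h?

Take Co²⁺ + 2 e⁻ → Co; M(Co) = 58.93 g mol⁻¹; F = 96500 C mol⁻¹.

9.92 A

n(Co) = 265 / 58.93 = 4.497 mol.
n(e⁻) = 2 × 4.497 = 8.994 mol.
Q = n(e⁻)·F = 8.994 × 96500 = 867900 C.
I = Q/t = 867900 / 87480 s = 9.92 A.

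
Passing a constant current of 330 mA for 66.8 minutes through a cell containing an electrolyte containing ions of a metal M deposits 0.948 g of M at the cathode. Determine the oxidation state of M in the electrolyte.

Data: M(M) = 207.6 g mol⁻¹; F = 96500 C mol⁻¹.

+3

Q = I·t = 0.3300 A × 4008.0 s = 1323 C, so n(e⁻) = 1323/96500 = 0.01371 mol.
n(M) deposited = 0.948 / 207.6 = 0.004566 mol.
Electrons per atom = n(e⁻)/n(M) = 0.01371 / 0.004566 = 3.00 ≈ 3, so the ion is M³⁺.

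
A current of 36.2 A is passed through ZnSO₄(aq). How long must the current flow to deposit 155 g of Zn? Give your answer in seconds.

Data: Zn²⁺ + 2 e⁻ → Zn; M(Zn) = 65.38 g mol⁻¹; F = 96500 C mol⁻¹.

12600 s

n(Zn) = m/M = 155 / 65.38 = 2.371 mol.
Each Zn atom requires 2 electrons, so n(e⁻) = 2 × 2.371 = 4.742 mol.
Q = n(e⁻)·F = 4.742 × 96500 = 457600 C.
t = Q/I = 457600 / 36.20 A = 12640 s.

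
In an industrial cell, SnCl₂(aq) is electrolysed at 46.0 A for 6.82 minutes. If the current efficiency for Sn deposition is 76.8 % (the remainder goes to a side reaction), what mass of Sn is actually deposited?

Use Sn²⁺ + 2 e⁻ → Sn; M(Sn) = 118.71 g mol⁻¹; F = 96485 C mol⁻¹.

8.89 g

Q = I·t = 46.00 × 409.20 = 18820 C.
n(e⁻) = 18820/96485 = 0.1951 mol; theoretically n(Sn) = 0.1951/2 = 0.09754 mol, m_theo = 11.58 g.
At 76.8 % efficiency, m_actual = 0.768 × 11.58 = 8.89 g.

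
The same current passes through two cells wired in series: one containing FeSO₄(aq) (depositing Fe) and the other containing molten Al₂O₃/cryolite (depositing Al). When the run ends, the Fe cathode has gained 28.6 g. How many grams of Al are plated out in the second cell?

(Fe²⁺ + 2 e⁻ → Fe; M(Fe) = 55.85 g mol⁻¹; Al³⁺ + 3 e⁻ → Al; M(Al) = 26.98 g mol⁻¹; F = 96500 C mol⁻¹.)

9.21 g

n(Fe) = 28.6 / 55.85 = 0.5121 mol.
Since Fe²⁺ + 2 e⁻ → Fe, n(e⁻) passed = 2 × 0.5121 = 1.024 mol.
Cells in series carry the same charge, so the same 1.024 mol of electrons passes through cell 2.
Al³⁺ + 3 e⁻ → Al, so n(Al) = 1.024 / 3 = 0.3414 mol.
m(Al) = 0.3414 × 26.98 = 9.21 g.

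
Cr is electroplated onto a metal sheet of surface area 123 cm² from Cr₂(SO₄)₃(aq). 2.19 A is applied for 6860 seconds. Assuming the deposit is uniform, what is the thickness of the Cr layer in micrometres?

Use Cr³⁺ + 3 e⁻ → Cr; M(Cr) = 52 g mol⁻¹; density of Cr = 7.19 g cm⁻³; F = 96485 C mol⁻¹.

Q = I·t = 2.190 × 6860.0 = 15020 C; n(e⁻) = 0.1557 mol.
n(Cr) = n(e⁻)/3 = 0.05190 mol, so m = 0.05190 × 52 = 2.699 g.
Volume = m/ρ = 2.699 / 7.19 = 0.3754 cm³.
Thickness = V/A = 0.3754 / 123 = 0.00305 cm = 30.5 μm.

30.5 μm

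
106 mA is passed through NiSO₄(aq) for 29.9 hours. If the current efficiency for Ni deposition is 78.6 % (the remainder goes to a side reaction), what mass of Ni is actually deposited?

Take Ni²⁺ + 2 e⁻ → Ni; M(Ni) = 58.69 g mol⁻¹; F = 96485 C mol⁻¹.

2.73 g

Q = I·t = 0.1060 × 107640 = 11410 C.
n(e⁻) = 11410/96485 = 0.1183 mol; theoretically n(Ni) = 0.1183/2 = 0.05913 mol, m_theo = 3.470 g.
At 78.6 % efficiency, m_actual = 0.786 × 3.470 = 2.73 g.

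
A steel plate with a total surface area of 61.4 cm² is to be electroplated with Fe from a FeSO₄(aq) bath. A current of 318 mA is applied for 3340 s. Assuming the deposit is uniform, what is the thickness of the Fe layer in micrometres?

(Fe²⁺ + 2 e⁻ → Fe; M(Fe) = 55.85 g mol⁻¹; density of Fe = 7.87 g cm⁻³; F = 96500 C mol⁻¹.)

Q = I·t = 0.3180 × 3340.0 = 1062 C; n(e⁻) = 0.01101 mol.
n(Fe) = n(e⁻)/2 = 0.005503 mol, so m = 0.005503 × 55.85 = 0.3074 g.
Volume = m/ρ = 0.3074 / 7.87 = 0.03905 cm³.
Thickness = V/A = 0.03905 / 61.4 = 6.36 × 10⁻⁴ cm = 6.36 μm.

6.36 μm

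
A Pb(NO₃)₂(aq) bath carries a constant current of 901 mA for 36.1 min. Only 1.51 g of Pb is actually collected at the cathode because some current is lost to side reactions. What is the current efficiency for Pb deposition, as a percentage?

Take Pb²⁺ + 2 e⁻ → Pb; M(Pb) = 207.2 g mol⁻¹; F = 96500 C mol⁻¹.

Q = I·t = 0.9010 × 2166.0 = 1952 C; n(e⁻) = 1952/96500 = 0.02022 mol.
Theoretical n(Pb) = n(e⁻)/2 = 0.01011 mol, i.e. m_theo = 0.01011 × 207.2 = 2.095 g.
Efficiency = m_actual / m_theo = 1.51 / 2.095 = 72.1 %.

72.1 %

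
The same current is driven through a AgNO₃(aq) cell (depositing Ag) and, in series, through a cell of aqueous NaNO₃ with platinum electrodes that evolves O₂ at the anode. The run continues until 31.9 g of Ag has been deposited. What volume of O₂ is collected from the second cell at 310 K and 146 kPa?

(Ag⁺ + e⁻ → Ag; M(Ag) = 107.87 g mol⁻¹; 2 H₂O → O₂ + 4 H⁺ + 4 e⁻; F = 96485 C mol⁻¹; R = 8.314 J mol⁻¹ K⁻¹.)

n(Ag) = 31.9 / 107.87 = 0.2957 mol, so n(e⁻) = 1 × 0.2957 = 0.2957 mol.
The cells are in series, so the same 0.2957 mol of electrons passes through the second cell.
2 H₂O → O₂ + 4 H⁺ + 4 e⁻ — 4 mol e⁻ per mol O₂, so n(O₂) = 0.2957/4 = 0.07393 mol.
V = nRT/P = (0.07393 × 8.314 × 310) / (146 × 10³) = 0.00131 m³ = 1.31 L.

1.31 L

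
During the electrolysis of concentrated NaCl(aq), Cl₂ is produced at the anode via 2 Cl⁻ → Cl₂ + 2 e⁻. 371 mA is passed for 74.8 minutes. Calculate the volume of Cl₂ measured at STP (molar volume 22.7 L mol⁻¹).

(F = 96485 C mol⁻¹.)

Q = I·t = 0.3710 A × 4488.0 s = 1665 C.
n(e⁻) = Q/F = 1665 / 96485 = 0.01726 mol.
2 electrons are transferred per Cl₂ molecule, so n(Cl₂) = 0.01726 / 2 = 0.008629 mol.
V = n × V_m = 0.008629 × 22.7 = 0.196 L.

0.196 L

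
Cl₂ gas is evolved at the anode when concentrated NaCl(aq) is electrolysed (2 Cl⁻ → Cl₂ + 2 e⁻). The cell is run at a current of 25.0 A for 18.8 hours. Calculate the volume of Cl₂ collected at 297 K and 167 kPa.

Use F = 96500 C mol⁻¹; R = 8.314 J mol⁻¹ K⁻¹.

Q = I·t = 25.00 A × 67680 s = 1692000 C.
n(e⁻) = Q/F = 1692000 / 96500 = 17.53 mol.
2 electrons are transferred per Cl₂ molecule, so n(Cl₂) = 17.53 / 2 = 8.767 mol.
V = nRT/P = (8.767 × 8.314 × 297) / (167 × 10³ Pa) = 0.130 m³ = 130 L.

130 L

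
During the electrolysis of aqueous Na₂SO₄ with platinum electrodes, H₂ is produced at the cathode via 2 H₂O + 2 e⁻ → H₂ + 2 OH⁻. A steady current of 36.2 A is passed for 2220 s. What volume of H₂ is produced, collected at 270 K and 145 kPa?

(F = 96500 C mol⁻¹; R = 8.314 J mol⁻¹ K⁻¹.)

Q = I·t = 36.20 A × 2220.0 s = 80360 C.
n(e⁻) = Q/F = 80360 / 96500 = 0.8328 mol.
2 electrons are transferred per H₂ molecule, so n(H₂) = 0.8328 / 2 = 0.4164 mol.
V = nRT/P = (0.4164 × 8.314 × 270) / (145 × 10³ Pa) = 0.00645 m³ = 6.45 L.

6.45 L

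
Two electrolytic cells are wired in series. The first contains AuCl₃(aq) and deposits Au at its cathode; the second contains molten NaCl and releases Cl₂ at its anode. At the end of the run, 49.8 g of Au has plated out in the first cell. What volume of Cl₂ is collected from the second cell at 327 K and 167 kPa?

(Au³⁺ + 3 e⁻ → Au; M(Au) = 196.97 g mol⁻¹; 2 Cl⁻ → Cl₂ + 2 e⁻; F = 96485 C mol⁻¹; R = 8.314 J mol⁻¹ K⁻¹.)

6.17 L

n(Au) = 49.8 / 196.97 = 0.2528 mol, so n(e⁻) = 3 × 0.2528 = 0.7585 mol.
The cells are in series, so the same 0.7585 mol of electrons passes through the second cell.
2 Cl⁻ → Cl₂ + 2 e⁻ — 2 mol e⁻ per mol Cl₂, so n(Cl₂) = 0.7585/2 = 0.3792 mol.
V = nRT/P = (0.3792 × 8.314 × 327) / (167 × 10³) = 0.00617 m³ = 6.17 L.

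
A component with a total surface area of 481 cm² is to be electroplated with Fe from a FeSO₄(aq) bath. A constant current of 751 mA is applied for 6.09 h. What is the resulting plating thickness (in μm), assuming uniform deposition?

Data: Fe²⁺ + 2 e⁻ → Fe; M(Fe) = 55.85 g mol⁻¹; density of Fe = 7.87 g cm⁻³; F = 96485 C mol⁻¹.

Q = I·t = 0.7510 × 21924 = 16460 C; n(e⁻) = 0.1706 mol.
n(Fe) = n(e⁻)/2 = 0.08532 mol, so m = 0.08532 × 55.85 = 4.765 g.
Volume = m/ρ = 4.765 / 7.87 = 0.6055 cm³.
Thickness = V/A = 0.6055 / 481 = 0.00126 cm = 12.6 μm.

12.6 μm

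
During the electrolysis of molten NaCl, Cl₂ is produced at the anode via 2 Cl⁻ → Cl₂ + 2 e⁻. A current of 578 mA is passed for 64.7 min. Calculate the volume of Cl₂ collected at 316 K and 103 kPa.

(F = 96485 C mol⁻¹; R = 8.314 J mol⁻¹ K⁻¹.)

Q = I·t = 0.5780 A × 3882.0 s = 2244 C.
n(e⁻) = Q/F = 2244 / 96485 = 0.02326 mol.
2 electrons are transferred per Cl₂ molecule, so n(Cl₂) = 0.02326 / 2 = 0.01163 mol.
V = nRT/P = (0.01163 × 8.314 × 316) / (103 × 10³ Pa) = 2.97 × 10⁻⁴ m³ = 0.297 L.

0.297 L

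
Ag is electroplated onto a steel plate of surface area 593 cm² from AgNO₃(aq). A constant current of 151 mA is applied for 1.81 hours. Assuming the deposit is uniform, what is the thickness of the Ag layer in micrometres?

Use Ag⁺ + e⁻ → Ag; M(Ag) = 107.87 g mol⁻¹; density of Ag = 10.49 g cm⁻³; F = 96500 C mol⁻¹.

Q = I·t = 0.1510 × 6516.0 = 983.9 C; n(e⁻) = 0.01020 mol.
n(Ag) = n(e⁻)/1 = 0.01020 mol, so m = 0.01020 × 107.87 = 1.100 g.
Volume = m/ρ = 1.100 / 10.49 = 0.1048 cm³.
Thickness = V/A = 0.1048 / 593 = 1.77 × 10⁻⁴ cm = 1.77 μm.

1.77 μm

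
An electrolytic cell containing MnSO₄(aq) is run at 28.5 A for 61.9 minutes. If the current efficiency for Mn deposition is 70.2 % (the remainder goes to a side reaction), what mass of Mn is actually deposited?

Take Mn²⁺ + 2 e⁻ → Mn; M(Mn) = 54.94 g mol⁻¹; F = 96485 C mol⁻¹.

Q = I·t = 28.50 × 3714.0 = 105800 C.
n(e⁻) = 105800/96485 = 1.097 mol; theoretically n(Mn) = 1.097/2 = 0.5485 mol, m_theo = 30.14 g.
At 70.2 % efficiency, m_actual = 0.702 × 30.14 = 21.2 g.

21.2 g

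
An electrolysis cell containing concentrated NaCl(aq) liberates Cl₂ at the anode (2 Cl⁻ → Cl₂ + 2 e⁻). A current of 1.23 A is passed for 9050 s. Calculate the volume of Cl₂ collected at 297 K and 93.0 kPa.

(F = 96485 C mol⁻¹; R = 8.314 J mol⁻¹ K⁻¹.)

1.53 L

Q = I·t = 1.230 A × 9050.0 s = 11130 C.
n(e⁻) = Q/F = 11130 / 96485 = 0.1154 mol.
2 electrons are transferred per Cl₂ molecule, so n(Cl₂) = 0.1154 / 2 = 0.05769 mol.
V = nRT/P = (0.05769 × 8.314 × 297) / (93.0 × 10³ Pa) = 0.00153 m³ = 1.53 L.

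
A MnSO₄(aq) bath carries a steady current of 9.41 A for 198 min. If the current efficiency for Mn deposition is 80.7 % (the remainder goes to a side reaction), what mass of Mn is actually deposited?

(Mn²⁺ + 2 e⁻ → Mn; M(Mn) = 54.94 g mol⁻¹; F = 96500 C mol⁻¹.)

Q = I·t = 9.410 × 11880 = 111800 C.
n(e⁻) = 111800/96500 = 1.158 mol; theoretically n(Mn) = 1.158/2 = 0.5792 mol, m_theo = 31.82 g.
At 80.7 % efficiency, m_actual = 0.807 × 31.82 = 25.7 g.

25.7 g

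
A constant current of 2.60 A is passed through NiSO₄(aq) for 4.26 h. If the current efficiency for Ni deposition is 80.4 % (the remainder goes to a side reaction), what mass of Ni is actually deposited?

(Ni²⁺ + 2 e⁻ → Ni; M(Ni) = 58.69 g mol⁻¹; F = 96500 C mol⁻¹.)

Q = I·t = 2.600 × 15336 = 39870 C.
n(e⁻) = 39870/96500 = 0.4132 mol; theoretically n(Ni) = 0.4132/2 = 0.2066 mol, m_theo = 12.13 g.
At 80.4 % efficiency, m_actual = 0.804 × 12.13 = 9.75 g.

9.75 g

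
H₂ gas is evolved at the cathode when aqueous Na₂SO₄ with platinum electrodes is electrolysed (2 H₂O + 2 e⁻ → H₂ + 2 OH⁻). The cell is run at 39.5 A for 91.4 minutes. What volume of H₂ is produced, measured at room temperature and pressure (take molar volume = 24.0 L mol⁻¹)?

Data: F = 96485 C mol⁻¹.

Q = I·t = 39.50 A × 5484.0 s = 216600 C.
n(e⁻) = Q/F = 216600 / 96485 = 2.245 mol.
2 electrons are transferred per H₂ molecule, so n(H₂) = 2.245 / 2 = 1.123 mol.
V = n × V_m = 1.123 × 24.0 = 26.9 L.

26.9 L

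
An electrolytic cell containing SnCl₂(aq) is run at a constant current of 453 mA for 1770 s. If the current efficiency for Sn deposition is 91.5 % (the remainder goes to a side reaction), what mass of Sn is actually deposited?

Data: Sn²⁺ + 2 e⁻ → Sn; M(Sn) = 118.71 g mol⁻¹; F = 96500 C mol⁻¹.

0.451 g

Q = I·t = 0.4530 × 1770.0 = 801.8 C.
n(e⁻) = 801.8/96500 = 0.008309 mol; theoretically n(Sn) = 0.008309/2 = 0.004154 mol, m_theo = 0.4932 g.
At 91.5 % efficiency, m_actual = 0.915 × 0.4932 = 0.451 g.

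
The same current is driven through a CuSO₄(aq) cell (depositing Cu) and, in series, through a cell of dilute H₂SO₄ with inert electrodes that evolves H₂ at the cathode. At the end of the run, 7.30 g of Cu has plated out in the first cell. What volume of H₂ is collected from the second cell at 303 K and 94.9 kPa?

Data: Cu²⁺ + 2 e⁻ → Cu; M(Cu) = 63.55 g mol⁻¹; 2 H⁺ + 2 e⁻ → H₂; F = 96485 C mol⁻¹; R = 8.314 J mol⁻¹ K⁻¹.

n(Cu) = 7.30 / 63.55 = 0.1149 mol, so n(e⁻) = 2 × 0.1149 = 0.2297 mol.
The cells are in series, so the same 0.2297 mol of electrons passes through the second cell.
2 H⁺ + 2 e⁻ → H₂ — 2 mol e⁻ per mol H₂, so n(H₂) = 0.2297/2 = 0.1149 mol.
V = nRT/P = (0.1149 × 8.314 × 303) / (94.9 × 10³) = 0.00305 m³ = 3.05 L.

3.05 L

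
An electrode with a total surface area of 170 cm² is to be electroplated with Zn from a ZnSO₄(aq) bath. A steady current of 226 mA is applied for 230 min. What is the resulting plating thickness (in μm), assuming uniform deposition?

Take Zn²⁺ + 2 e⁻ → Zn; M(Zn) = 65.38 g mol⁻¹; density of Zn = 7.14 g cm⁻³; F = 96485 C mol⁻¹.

Q = I·t = 0.2260 × 13800 = 3119 C; n(e⁻) = 0.03232 mol.
n(Zn) = n(e⁻)/2 = 0.01616 mol, so m = 0.01616 × 65.38 = 1.057 g.
Volume = m/ρ = 1.057 / 7.14 = 0.1480 cm³.
Thickness = V/A = 0.1480 / 170 = 8.71 × 10⁻⁴ cm = 8.71 μm.

8.71 μm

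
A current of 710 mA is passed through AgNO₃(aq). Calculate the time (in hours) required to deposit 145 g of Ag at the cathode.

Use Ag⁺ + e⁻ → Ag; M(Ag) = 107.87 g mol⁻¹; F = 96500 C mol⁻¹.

50.7 h

n(Ag) = m/M = 145 / 107.87 = 1.344 mol.
Each Ag atom requires 1 electron, so n(e⁻) = 1 × 1.344 = 1.344 mol.
Q = n(e⁻)·F = 1.344 × 96500 = 129700 C.
t = Q/I = 129700 / 0.7100 A = 182700 s = 50.7 h.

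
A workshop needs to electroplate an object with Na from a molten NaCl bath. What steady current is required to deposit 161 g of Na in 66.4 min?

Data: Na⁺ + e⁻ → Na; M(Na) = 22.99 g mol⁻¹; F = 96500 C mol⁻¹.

170 A

n(Na) = 161 / 22.99 = 7.003 mol.
n(e⁻) = 1 × 7.003 = 7.003 mol.
Q = n(e⁻)·F = 7.003 × 96500 = 675800 C.
I = Q/t = 675800 / 3984.0 s = 170 A.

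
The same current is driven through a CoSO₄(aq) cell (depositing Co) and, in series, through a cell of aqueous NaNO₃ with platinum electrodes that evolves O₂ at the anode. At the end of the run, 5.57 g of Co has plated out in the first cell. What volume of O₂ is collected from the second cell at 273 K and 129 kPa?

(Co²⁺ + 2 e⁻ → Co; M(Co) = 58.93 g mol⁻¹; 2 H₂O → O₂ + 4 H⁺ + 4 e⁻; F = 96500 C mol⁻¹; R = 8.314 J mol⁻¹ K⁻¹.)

0.832 L

n(Co) = 5.57 / 58.93 = 0.09452 mol, so n(e⁻) = 2 × 0.09452 = 0.1890 mol.
The cells are in series, so the same 0.1890 mol of electrons passes through the second cell.
2 H₂O → O₂ + 4 H⁺ + 4 e⁻ — 4 mol e⁻ per mol O₂, so n(O₂) = 0.1890/4 = 0.04726 mol.
V = nRT/P = (0.04726 × 8.314 × 273) / (129 × 10³) = 8.32 × 10⁻⁴ m³ = 0.832 L.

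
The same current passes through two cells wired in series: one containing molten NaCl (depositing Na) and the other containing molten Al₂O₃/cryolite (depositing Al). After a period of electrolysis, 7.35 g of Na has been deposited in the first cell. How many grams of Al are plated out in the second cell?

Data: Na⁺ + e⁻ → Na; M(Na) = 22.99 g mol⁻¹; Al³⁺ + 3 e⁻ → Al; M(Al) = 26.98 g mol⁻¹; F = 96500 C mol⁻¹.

2.88 g

n(Na) = 7.35 / 22.99 = 0.3197 mol.
Since Na⁺ + e⁻ → Na, n(e⁻) passed = 1 × 0.3197 = 0.3197 mol.
Cells in series carry the same charge, so the same 0.3197 mol of electrons passes through cell 2.
Al³⁺ + 3 e⁻ → Al, so n(Al) = 0.3197 / 3 = 0.1066 mol.
m(Al) = 0.1066 × 26.98 = 2.88 g.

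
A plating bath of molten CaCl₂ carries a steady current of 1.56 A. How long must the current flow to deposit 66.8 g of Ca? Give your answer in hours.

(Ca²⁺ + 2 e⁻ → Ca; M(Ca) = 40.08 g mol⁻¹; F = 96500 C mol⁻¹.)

57.3 h

n(Ca) = m/M = 66.8 / 40.08 = 1.667 mol.
Each Ca atom requires 2 electrons, so n(e⁻) = 2 × 1.667 = 3.333 mol.
Q = n(e⁻)·F = 3.333 × 96500 = 321700 C.
t = Q/I = 321700 / 1.560 A = 206200 s = 57.3 h.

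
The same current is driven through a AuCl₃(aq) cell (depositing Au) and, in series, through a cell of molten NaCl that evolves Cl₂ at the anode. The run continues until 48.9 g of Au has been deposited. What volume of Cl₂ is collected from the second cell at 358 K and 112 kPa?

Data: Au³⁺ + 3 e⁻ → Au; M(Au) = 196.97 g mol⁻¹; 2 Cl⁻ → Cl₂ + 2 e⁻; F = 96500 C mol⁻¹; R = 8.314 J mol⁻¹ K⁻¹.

9.90 L

n(Au) = 48.9 / 196.97 = 0.2483 mol, so n(e⁻) = 3 × 0.2483 = 0.7448 mol.
The cells are in series, so the same 0.7448 mol of electrons passes through the second cell.
2 Cl⁻ → Cl₂ + 2 e⁻ — 2 mol e⁻ per mol Cl₂, so n(Cl₂) = 0.7448/2 = 0.3724 mol.
V = nRT/P = (0.3724 × 8.314 × 358) / (112 × 10³) = 0.00990 m³ = 9.90 L.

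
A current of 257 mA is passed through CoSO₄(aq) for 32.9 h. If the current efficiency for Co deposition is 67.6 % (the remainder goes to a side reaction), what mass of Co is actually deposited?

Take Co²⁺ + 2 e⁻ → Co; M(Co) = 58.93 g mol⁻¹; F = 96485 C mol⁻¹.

Q = I·t = 0.2570 × 118440 = 30440 C.
n(e⁻) = 30440/96485 = 0.3155 mol; theoretically n(Co) = 0.3155/2 = 0.1577 mol, m_theo = 9.296 g.
At 67.6 % efficiency, m_actual = 0.676 × 9.296 = 6.28 g.

6.28 g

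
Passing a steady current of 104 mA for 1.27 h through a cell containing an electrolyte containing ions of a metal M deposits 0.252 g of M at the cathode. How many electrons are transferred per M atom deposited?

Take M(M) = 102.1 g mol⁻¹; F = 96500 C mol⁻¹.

2

Q = I·t = 0.1040 A × 4572.0 s = 475.5 C, so n(e⁻) = 475.5/96500 = 0.004927 mol.
n(M) deposited = 0.252 / 102.1 = 0.002468 mol.
Electrons per atom = n(e⁻)/n(M) = 0.004927 / 0.002468 = 2.00 ≈ 2, so the ion is M²⁺.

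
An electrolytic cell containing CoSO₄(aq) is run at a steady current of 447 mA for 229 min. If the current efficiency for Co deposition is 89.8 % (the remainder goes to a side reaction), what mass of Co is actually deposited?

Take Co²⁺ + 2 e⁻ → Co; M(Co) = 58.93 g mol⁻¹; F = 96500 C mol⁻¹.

Q = I·t = 0.4470 × 13740 = 6142 C.
n(e⁻) = 6142/96500 = 0.06365 mol; theoretically n(Co) = 0.06365/2 = 0.03182 mol, m_theo = 1.875 g.
At 89.8 % efficiency, m_actual = 0.898 × 1.875 = 1.68 g.

1.68 g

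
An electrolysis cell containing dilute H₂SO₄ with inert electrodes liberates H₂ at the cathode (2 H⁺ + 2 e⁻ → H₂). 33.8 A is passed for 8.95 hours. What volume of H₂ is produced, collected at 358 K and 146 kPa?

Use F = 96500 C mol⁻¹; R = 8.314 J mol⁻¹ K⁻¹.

115 L

Q = I·t = 33.80 A × 32220 s = 1089000 C.
n(e⁻) = Q/F = 1089000 / 96500 = 11.29 mol.
2 electrons are transferred per H₂ molecule, so n(H₂) = 11.29 / 2 = 5.643 mol.
V = nRT/P = (5.643 × 8.314 × 358) / (146 × 10³ Pa) = 0.115 m³ = 115 L.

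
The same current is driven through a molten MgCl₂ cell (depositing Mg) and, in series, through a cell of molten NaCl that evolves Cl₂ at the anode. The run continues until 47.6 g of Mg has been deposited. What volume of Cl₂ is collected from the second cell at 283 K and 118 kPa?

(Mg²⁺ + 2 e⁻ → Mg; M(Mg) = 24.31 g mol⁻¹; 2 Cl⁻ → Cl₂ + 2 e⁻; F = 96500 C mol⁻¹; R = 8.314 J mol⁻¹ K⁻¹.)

n(Mg) = 47.6 / 24.31 = 1.958 mol, so n(e⁻) = 2 × 1.958 = 3.916 mol.
The cells are in series, so the same 3.916 mol of electrons passes through the second cell.
2 Cl⁻ → Cl₂ + 2 e⁻ — 2 mol e⁻ per mol Cl₂, so n(Cl₂) = 3.916/2 = 1.958 mol.
V = nRT/P = (1.958 × 8.314 × 283) / (118 × 10³) = 0.0390 m³ = 39.0 L.

39.0 L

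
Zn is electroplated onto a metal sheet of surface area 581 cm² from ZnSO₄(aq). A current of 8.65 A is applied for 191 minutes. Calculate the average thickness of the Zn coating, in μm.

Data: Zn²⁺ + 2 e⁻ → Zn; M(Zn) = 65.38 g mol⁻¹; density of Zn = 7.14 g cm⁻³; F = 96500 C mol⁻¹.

80.9 μm

Q = I·t = 8.650 × 11460 = 99130 C; n(e⁻) = 1.027 mol.
n(Zn) = n(e⁻)/2 = 0.5136 mol, so m = 0.5136 × 65.38 = 33.58 g.
Volume = m/ρ = 33.58 / 7.14 = 4.703 cm³.
Thickness = V/A = 4.703 / 581 = 0.00809 cm = 80.9 μm.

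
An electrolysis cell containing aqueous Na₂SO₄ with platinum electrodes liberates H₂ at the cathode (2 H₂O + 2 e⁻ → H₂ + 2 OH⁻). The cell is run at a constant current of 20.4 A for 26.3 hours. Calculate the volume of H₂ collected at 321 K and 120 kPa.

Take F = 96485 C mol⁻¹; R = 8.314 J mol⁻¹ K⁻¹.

Q = I·t = 20.40 A × 94680 s = 1931000 C.
n(e⁻) = Q/F = 1931000 / 96485 = 20.02 mol.
2 electrons are transferred per H₂ molecule, so n(H₂) = 20.02 / 2 = 10.01 mol.
V = nRT/P = (10.01 × 8.314 × 321) / (120 × 10³ Pa) = 0.223 m³ = 223 L.

223 L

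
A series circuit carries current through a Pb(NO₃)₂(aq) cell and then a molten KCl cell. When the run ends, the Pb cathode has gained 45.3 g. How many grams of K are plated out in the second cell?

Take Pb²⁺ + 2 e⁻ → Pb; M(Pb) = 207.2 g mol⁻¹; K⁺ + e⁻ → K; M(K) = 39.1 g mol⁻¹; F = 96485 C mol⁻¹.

n(Pb) = 45.3 / 207.2 = 0.2186 mol.
Since Pb²⁺ + 2 e⁻ → Pb, n(e⁻) passed = 2 × 0.2186 = 0.4373 mol.
Cells in series carry the same charge, so the same 0.4373 mol of electrons passes through cell 2.
K⁺ + e⁻ → K, so n(K) = 0.4373 / 1 = 0.4373 mol.
m(K) = 0.4373 × 39.1 = 17.1 g.

17.1 g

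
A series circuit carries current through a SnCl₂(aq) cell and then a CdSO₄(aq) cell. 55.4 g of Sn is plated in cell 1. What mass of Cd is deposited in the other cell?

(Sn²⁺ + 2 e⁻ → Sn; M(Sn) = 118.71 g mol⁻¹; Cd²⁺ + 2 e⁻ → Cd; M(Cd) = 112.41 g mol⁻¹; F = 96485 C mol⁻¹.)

n(Sn) = 55.4 / 118.71 = 0.4667 mol.
Since Sn²⁺ + 2 e⁻ → Sn, n(e⁻) passed = 2 × 0.4667 = 0.9334 mol.
Cells in series carry the same charge, so the same 0.9334 mol of electrons passes through cell 2.
Cd²⁺ + 2 e⁻ → Cd, so n(Cd) = 0.9334 / 2 = 0.4667 mol.
m(Cd) = 0.4667 × 112.41 = 52.5 g.

52.5 g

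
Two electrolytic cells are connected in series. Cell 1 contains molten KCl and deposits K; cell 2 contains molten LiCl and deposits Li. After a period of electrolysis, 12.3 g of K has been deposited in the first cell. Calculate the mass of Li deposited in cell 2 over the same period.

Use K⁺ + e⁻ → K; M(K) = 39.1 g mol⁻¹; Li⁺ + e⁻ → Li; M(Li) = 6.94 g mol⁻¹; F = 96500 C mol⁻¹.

2.18 g

n(K) = 12.3 / 39.1 = 0.3146 mol.
Since K⁺ + e⁻ → K, n(e⁻) passed = 1 × 0.3146 = 0.3146 mol.
Cells in series carry the same charge, so the same 0.3146 mol of electrons passes through cell 2.
Li⁺ + e⁻ → Li, so n(Li) = 0.3146 / 1 = 0.3146 mol.
m(Li) = 0.3146 × 6.94 = 2.18 g.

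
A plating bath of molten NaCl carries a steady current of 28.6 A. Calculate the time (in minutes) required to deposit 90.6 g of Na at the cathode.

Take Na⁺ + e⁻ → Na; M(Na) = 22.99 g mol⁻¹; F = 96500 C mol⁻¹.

n(Na) = m/M = 90.6 / 22.99 = 3.941 mol.
Each Na atom requires 1 electron, so n(e⁻) = 1 × 3.941 = 3.941 mol.
Q = n(e⁻)·F = 3.941 × 96500 = 380300 C.
t = Q/I = 380300 / 28.60 A = 13300 s = 222 min.

222 min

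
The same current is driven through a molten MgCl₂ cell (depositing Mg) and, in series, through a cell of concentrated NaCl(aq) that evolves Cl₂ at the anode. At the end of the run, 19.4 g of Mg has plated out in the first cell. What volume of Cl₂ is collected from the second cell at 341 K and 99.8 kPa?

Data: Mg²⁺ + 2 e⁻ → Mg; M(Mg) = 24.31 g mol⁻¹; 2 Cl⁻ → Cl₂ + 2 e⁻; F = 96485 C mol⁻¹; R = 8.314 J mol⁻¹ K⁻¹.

22.7 L

n(Mg) = 19.4 / 24.31 = 0.7980 mol, so n(e⁻) = 2 × 0.7980 = 1.596 mol.
The cells are in series, so the same 1.596 mol of electrons passes through the second cell.
2 Cl⁻ → Cl₂ + 2 e⁻ — 2 mol e⁻ per mol Cl₂, so n(Cl₂) = 1.596/2 = 0.7980 mol.
V = nRT/P = (0.7980 × 8.314 × 341) / (99.8 × 10³) = 0.0227 m³ = 22.7 L.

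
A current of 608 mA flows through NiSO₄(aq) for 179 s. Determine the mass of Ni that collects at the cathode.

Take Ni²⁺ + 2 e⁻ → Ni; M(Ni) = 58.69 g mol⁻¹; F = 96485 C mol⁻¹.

0.0331 g

Q = I·t = 0.6080 A × 179.00 s = 108.8 C.
n(e⁻) = Q/F = 108.8 / 96485 = 0.001128 mol.
Ni²⁺ + 2 e⁻ → Ni, so n(Ni) = n(e⁻)/2 = 0.0005640 mol.
m = n·M = 0.0005640 × 58.69 = 0.0331 g.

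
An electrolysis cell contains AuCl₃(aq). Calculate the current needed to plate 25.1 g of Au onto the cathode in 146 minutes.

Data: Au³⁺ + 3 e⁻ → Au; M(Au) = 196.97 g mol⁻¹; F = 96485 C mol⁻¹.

4.21 A

n(Au) = 25.1 / 196.97 = 0.1274 mol.
n(e⁻) = 3 × 0.1274 = 0.3823 mol.
Q = n(e⁻)·F = 0.3823 × 96485 = 36890 C.
I = Q/t = 36890 / 8760.0 s = 4.21 A.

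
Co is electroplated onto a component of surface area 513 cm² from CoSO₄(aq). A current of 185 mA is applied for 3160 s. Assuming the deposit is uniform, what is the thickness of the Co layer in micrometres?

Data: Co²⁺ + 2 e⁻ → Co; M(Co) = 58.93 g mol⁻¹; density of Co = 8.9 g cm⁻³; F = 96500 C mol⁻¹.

0.391 μm

Q = I·t = 0.1850 × 3160.0 = 584.6 C; n(e⁻) = 0.006058 mol.
n(Co) = n(e⁻)/2 = 0.003029 mol, so m = 0.003029 × 58.93 = 0.1785 g.
Volume = m/ρ = 0.1785 / 8.9 = 0.02006 cm³.
Thickness = V/A = 0.02006 / 513 = 3.91 × 10⁻⁵ cm = 0.391 μm.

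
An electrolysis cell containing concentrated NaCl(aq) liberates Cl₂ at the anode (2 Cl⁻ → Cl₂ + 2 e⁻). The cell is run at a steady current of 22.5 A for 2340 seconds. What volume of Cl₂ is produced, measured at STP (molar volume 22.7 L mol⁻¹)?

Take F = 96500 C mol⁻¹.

Q = I·t = 22.50 A × 2340.0 s = 52650 C.
n(e⁻) = Q/F = 52650 / 96500 = 0.5456 mol.
2 electrons are transferred per Cl₂ molecule, so n(Cl₂) = 0.5456 / 2 = 0.2728 mol.
V = n × V_m = 0.2728 × 22.7 = 6.19 L.

6.19 L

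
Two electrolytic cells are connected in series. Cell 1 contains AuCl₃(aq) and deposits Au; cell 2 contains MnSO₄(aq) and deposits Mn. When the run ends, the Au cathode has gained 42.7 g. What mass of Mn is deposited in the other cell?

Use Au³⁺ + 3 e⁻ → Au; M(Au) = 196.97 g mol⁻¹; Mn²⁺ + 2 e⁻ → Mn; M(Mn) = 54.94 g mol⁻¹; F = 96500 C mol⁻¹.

n(Au) = 42.7 / 196.97 = 0.2168 mol.
Since Au³⁺ + 3 e⁻ → Au, n(e⁻) passed = 3 × 0.2168 = 0.6504 mol.
Cells in series carry the same charge, so the same 0.6504 mol of electrons passes through cell 2.
Mn²⁺ + 2 e⁻ → Mn, so n(Mn) = 0.6504 / 2 = 0.3252 mol.
m(Mn) = 0.3252 × 54.94 = 17.9 g.

17.9 g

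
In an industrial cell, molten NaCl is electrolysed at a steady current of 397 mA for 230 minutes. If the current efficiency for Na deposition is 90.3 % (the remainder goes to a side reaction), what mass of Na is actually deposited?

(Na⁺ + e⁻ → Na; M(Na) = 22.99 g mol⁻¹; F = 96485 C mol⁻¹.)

Q = I·t = 0.3970 × 13800 = 5479 C.
n(e⁻) = 5479/96485 = 0.05678 mol; theoretically n(Na) = 0.05678/1 = 0.05678 mol, m_theo = 1.305 g.
At 90.3 % efficiency, m_actual = 0.903 × 1.305 = 1.18 g.

1.18 g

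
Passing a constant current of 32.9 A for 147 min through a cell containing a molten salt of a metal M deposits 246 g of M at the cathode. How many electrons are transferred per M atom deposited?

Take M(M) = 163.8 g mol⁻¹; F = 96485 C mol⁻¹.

2

Q = I·t = 32.90 A × 8820.0 s = 290200 C, so n(e⁻) = 290200/96485 = 3.007 mol.
n(M) deposited = 246 / 163.8 = 1.502 mol.
Electrons per atom = n(e⁻)/n(M) = 3.007 / 1.502 = 2.00 ≈ 2, so the ion is M²⁺.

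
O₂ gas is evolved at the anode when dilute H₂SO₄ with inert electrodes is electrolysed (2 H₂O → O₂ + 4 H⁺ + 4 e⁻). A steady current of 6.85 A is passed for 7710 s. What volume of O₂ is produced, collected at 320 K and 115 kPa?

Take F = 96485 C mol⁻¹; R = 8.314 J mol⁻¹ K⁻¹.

3.17 L

Q = I·t = 6.850 A × 7710.0 s = 52810 C.
n(e⁻) = Q/F = 52810 / 96485 = 0.5474 mol.
4 electrons are transferred per O₂ molecule, so n(O₂) = 0.5474 / 4 = 0.1368 mol.
V = nRT/P = (0.1368 × 8.314 × 320) / (115 × 10³ Pa) = 0.00317 m³ = 3.17 L.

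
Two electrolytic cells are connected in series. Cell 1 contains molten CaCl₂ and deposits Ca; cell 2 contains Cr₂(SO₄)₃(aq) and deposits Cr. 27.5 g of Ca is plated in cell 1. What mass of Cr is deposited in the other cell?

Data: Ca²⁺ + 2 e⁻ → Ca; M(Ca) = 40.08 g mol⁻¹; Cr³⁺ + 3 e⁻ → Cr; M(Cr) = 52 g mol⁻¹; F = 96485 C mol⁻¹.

n(Ca) = 27.5 / 40.08 = 0.6861 mol.
Since Ca²⁺ + 2 e⁻ → Ca, n(e⁻) passed = 2 × 0.6861 = 1.372 mol.
Cells in series carry the same charge, so the same 1.372 mol of electrons passes through cell 2.
Cr³⁺ + 3 e⁻ → Cr, so n(Cr) = 1.372 / 3 = 0.4574 mol.
m(Cr) = 0.4574 × 52 = 23.8 g.

23.8 g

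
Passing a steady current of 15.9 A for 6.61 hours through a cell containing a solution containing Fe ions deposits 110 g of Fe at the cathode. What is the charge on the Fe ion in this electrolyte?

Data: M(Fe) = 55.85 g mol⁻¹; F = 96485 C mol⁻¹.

Q = I·t = 15.90 A × 23796 s = 378400 C, so n(e⁻) = 378400/96485 = 3.921 mol.
n(Fe) deposited = 110 / 55.85 = 1.970 mol.
Electrons per atom = n(e⁻)/n(Fe) = 3.921 / 1.970 = 1.99 ≈ 2, so the ion is Fe²⁺.

+2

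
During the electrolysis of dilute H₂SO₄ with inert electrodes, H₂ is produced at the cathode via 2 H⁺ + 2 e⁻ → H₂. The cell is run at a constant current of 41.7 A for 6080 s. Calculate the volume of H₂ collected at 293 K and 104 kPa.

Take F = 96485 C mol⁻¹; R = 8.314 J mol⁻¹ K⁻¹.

Q = I·t = 41.70 A × 6080.0 s = 253500 C.
n(e⁻) = Q/F = 253500 / 96485 = 2.628 mol.
2 electrons are transferred per H₂ molecule, so n(H₂) = 2.628 / 2 = 1.314 mol.
V = nRT/P = (1.314 × 8.314 × 293) / (104 × 10³ Pa) = 0.0308 m³ = 30.8 L.

30.8 L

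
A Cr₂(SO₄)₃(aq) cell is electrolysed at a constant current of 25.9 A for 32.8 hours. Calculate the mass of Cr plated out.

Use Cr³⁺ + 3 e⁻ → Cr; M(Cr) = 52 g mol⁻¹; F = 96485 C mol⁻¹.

549 g

Q = I·t = 25.90 A × 118080 s = 3058000 C.
n(e⁻) = Q/F = 3058000 / 96485 = 31.70 mol.
Cr³⁺ + 3 e⁻ → Cr, so n(Cr) = n(e⁻)/3 = 10.57 mol.
m = n·M = 10.57 × 52 = 549 g.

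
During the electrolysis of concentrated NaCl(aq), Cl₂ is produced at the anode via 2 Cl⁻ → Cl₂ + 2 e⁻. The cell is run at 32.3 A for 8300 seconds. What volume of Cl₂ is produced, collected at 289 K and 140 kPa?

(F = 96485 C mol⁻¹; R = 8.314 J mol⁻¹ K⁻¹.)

Q = I·t = 32.30 A × 8300.0 s = 268100 C.
n(e⁻) = Q/F = 268100 / 96485 = 2.779 mol.
2 electrons are transferred per Cl₂ molecule, so n(Cl₂) = 2.779 / 2 = 1.389 mol.
V = nRT/P = (1.389 × 8.314 × 289) / (140 × 10³ Pa) = 0.0238 m³ = 23.8 L.

23.8 L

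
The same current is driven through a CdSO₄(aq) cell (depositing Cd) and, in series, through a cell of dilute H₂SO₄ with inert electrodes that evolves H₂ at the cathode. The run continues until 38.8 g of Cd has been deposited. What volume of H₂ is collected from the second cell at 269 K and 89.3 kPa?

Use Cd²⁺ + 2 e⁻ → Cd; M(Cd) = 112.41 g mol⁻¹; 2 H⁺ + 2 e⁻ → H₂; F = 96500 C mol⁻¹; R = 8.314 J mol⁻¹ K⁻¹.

n(Cd) = 38.8 / 112.41 = 0.3452 mol, so n(e⁻) = 2 × 0.3452 = 0.6903 mol.
The cells are in series, so the same 0.6903 mol of electrons passes through the second cell.
2 H⁺ + 2 e⁻ → H₂ — 2 mol e⁻ per mol H₂, so n(H₂) = 0.6903/2 = 0.3452 mol.
V = nRT/P = (0.3452 × 8.314 × 269) / (89.3 × 10³) = 0.00864 m³ = 8.64 L.

8.64 L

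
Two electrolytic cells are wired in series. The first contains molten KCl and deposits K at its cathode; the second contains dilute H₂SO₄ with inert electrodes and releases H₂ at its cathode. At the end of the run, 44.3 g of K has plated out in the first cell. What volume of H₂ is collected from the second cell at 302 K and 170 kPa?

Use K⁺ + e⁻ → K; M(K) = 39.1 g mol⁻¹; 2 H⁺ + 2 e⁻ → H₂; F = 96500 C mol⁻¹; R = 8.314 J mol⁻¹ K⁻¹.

8.37 L

n(K) = 44.3 / 39.1 = 1.133 mol, so n(e⁻) = 1 × 1.133 = 1.133 mol.
The cells are in series, so the same 1.133 mol of electrons passes through the second cell.
2 H⁺ + 2 e⁻ → H₂ — 2 mol e⁻ per mol H₂, so n(H₂) = 1.133/2 = 0.5665 mol.
V = nRT/P = (0.5665 × 8.314 × 302) / (170 × 10³) = 0.00837 m³ = 8.37 L.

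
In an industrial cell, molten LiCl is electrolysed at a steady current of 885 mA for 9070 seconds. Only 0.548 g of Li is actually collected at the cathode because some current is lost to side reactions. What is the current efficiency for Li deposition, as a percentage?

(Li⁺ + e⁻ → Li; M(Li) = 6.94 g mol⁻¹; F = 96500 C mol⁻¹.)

Q = I·t = 0.8850 × 9070.0 = 8027 C; n(e⁻) = 8027/96500 = 0.08318 mol.
Theoretical n(Li) = n(e⁻)/1 = 0.08318 mol, i.e. m_theo = 0.08318 × 6.94 = 0.5773 g.
Efficiency = m_actual / m_theo = 0.548 / 0.5773 = 94.9 %.

94.9 %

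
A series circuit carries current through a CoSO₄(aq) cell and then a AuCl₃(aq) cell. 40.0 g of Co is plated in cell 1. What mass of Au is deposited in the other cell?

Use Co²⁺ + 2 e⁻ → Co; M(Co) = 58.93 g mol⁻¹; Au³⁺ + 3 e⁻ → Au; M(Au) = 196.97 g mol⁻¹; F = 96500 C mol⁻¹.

n(Co) = 40.0 / 58.93 = 0.6788 mol.
Since Co²⁺ + 2 e⁻ → Co, n(e⁻) passed = 2 × 0.6788 = 1.358 mol.
Cells in series carry the same charge, so the same 1.358 mol of electrons passes through cell 2.
Au³⁺ + 3 e⁻ → Au, so n(Au) = 1.358 / 3 = 0.4525 mol.
m(Au) = 0.4525 × 196.97 = 89.1 g.

89.1 g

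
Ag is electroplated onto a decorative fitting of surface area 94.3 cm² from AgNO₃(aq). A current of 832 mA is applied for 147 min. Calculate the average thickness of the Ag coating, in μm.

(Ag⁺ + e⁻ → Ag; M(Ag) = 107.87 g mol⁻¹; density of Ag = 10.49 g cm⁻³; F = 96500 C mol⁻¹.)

Q = I·t = 0.8320 × 8820.0 = 7338 C; n(e⁻) = 0.07604 mol.
n(Ag) = n(e⁻)/1 = 0.07604 mol, so m = 0.07604 × 107.87 = 8.203 g.
Volume = m/ρ = 8.203 / 10.49 = 0.7820 cm³.
Thickness = V/A = 0.7820 / 94.3 = 0.00829 cm = 82.9 μm.

82.9 μm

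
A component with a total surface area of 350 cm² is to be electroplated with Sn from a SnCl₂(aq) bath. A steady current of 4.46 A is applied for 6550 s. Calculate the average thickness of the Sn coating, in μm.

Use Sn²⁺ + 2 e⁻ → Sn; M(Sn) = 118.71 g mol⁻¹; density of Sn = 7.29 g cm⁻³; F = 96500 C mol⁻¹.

70.4 μm

Q = I·t = 4.460 × 6550.0 = 29210 C; n(e⁻) = 0.3027 mol.
n(Sn) = n(e⁻)/2 = 0.1514 mol, so m = 0.1514 × 118.71 = 17.97 g.
Volume = m/ρ = 17.97 / 7.29 = 2.465 cm³.
Thickness = V/A = 2.465 / 350 = 0.00704 cm = 70.4 μm.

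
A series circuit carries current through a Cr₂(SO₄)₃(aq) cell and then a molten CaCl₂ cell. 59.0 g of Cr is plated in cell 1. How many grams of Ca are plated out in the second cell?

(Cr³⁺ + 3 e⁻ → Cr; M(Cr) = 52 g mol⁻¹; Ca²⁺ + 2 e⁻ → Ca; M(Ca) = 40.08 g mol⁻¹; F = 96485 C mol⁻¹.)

68.2 g

n(Cr) = 59.0 / 52 = 1.135 mol.
Since Cr³⁺ + 3 e⁻ → Cr, n(e⁻) passed = 3 × 1.135 = 3.404 mol.
Cells in series carry the same charge, so the same 3.404 mol of electrons passes through cell 2.
Ca²⁺ + 2 e⁻ → Ca, so n(Ca) = 3.404 / 2 = 1.702 mol.
m(Ca) = 1.702 × 40.08 = 68.2 g.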